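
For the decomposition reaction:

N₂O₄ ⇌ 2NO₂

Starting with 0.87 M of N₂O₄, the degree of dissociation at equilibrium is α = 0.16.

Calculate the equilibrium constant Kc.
K_c = 0.1061

x = α·[A]₀ = 0.16 × 0.87 = 0.1392 M dissociated.
At eq: [N₂O₄] = 0.87 − 0.1392 = 0.7308 M; [NO₂] = 2x = 0.2784 M.
Kc = [NO₂]²/[N₂O₄] = (0.2784)²/0.7308 = 0.1061.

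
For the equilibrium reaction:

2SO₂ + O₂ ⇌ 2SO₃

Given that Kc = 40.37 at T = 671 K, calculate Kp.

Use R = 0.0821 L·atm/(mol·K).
K_p = 0.7328

Δn = (moles gaseous products) − (moles gaseous reactants) = -1
T = 671 K; RT = 0.0821 × 671 = 55.0891
Kp = Kc·(RT)^Δn = 40.37 × (55.0891)^-1 = 40.37 × 0.0181524 = 0.7328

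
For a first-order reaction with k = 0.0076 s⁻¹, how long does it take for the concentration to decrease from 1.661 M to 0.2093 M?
272.55 s

From ln[A] = ln[A]₀ - k·t: t = ln([A]₀/[A])/k = ln(1.661/0.2093)/0.0076 = ln(7.9360)/0.0076 = 2.0714/0.0076 = 272.55 s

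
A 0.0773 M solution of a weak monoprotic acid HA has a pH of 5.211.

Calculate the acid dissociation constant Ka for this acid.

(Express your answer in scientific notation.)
K_a = 4.90e-10

[H⁺] = 10^(−pH) = 10^(−5.211) = 6.152e-06 M. For HA ⇌ H⁺ + A⁻, Ka = x²/(C − x) = (6.152e-06)²/(0.0773 − 6.152e-06) = 4.90e-10.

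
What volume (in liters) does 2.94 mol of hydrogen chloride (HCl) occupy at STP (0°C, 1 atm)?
At STP, 1 mol of gas occupies 22.4 L
Volume = 2.94 mol × 22.4 L/mol = 65.86 L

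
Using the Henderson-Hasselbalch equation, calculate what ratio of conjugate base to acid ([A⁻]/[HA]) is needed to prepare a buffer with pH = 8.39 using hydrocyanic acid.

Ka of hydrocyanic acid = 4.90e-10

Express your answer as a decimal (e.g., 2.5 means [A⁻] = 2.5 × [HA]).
[A⁻]/[HA] = 0.120

pKa = −log(4.90e-10) = 9.3098. pH = pKa + log([A⁻]/[HA]). 8.39 = 9.3098 + log(ratio). log(ratio) = 8.39 − 9.3098 = -0.9198. ratio = 10^(-0.9198) = 0.120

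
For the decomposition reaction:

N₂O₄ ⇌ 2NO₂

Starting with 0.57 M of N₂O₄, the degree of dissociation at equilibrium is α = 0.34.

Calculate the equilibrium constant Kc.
K_c = 0.3993

x = α·[A]₀ = 0.34 × 0.57 = 0.1938 M dissociated.
At eq: [N₂O₄] = 0.57 − 0.1938 = 0.3762 M; [NO₂] = 2x = 0.3876 M.
Kc = [NO₂]²/[N₂O₄] = (0.3876)²/0.3762 = 0.3993.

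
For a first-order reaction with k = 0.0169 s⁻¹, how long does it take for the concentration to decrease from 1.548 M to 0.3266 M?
92.07 s

From ln[A] = ln[A]₀ - k·t: t = ln([A]₀/[A])/k = ln(1.548/0.3266)/0.0169 = ln(4.7397)/0.0169 = 1.5560/0.0169 = 92.07 s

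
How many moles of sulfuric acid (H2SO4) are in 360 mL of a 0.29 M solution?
Moles = Molarity × Volume (L)
Moles = 0.29 M × 0.36 L = 0.1044 mol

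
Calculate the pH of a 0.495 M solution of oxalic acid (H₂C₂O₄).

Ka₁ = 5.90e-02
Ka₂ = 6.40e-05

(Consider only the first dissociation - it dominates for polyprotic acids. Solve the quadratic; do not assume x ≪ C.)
pH = 0.84

x² + Ka₁·x − Ka₁·C = 0 with Ka₁ = 5.90e-02, C = 0.495.
x = (−Ka₁ + √(Ka₁² + 4·Ka₁·C))/2 = 1.4392e-01 M, so pH = 0.84.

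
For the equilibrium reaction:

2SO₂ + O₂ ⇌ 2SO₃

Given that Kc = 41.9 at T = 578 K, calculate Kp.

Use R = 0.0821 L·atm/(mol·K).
K_p = 0.8830

Δn = (moles gaseous products) − (moles gaseous reactants) = -1
T = 578 K; RT = 0.0821 × 578 = 47.4538
Kp = Kc·(RT)^Δn = 41.9 × (47.4538)^-1 = 41.9 × 0.0210731 = 0.8830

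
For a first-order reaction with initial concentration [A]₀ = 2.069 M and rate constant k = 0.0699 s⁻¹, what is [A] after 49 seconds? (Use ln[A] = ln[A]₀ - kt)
0.0673 M

ln[A] = ln[A]₀ - k·t = ln(2.069) - (0.0699)·(49) = 0.7271 - 3.4251 = -2.6980
[A] = e^(-2.6980) = 0.0673 M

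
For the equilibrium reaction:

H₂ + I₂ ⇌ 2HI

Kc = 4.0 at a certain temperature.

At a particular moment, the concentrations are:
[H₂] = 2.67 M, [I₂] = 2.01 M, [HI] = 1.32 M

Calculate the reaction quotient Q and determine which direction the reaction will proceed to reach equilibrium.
Q = 0.325, Q < K, reaction proceeds forward (toward products)

Q = ([HI]^2) / ([H₂] × [I₂])
  = ((1.32)^2) / ((2.67)·(2.01)) = 1.7424/5.3667 = 0.3247
Since Q = 0.3247 < Kc = 4.0, the reaction proceeds forward (toward products) to reach equilibrium.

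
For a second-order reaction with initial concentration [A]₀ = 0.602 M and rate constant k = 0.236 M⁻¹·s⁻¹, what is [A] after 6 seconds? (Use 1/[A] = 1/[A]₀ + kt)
0.3250 M

1/[A] = 1/[A]₀ + k·t = 1/0.602 + (0.236)·(6) = 1.6611 + 1.4160 = 3.0771
[A] = 1/3.0771 = 0.3250 M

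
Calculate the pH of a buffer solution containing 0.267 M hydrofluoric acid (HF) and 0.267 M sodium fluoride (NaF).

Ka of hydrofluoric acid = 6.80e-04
pH = 3.17

pKa = -log(6.80e-04) = 3.17. pH = pKa + log([A⁻]/[HA]) = 3.17 + log(0.267/0.267)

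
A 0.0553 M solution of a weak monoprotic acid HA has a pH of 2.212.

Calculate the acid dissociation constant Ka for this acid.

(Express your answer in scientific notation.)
K_a = 7.66e-04

[H⁺] = 10^(−pH) = 10^(−2.212) = 6.138e-03 M. For HA ⇌ H⁺ + A⁻, Ka = x²/(C − x) = (6.138e-03)²/(0.0553 − 6.138e-03) = 7.66e-04.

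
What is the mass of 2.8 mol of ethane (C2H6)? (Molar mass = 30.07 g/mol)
Mass = 2.8 mol × 30.07 g/mol = 84.2 g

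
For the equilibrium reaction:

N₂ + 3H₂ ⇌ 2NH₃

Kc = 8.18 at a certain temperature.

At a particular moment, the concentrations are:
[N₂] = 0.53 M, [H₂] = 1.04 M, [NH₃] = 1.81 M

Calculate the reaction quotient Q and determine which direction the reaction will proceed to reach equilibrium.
Q = 5.495, Q < K, reaction proceeds forward (toward products)

Q = ([NH₃]^2) / ([N₂] × [H₂]^3)
  = ((1.81)^2) / ((0.53)·(1.04)^3) = 3.2761/0.59618 = 5.495
Since Q = 5.495 < Kc = 8.18, the reaction proceeds forward (toward products) to reach equilibrium.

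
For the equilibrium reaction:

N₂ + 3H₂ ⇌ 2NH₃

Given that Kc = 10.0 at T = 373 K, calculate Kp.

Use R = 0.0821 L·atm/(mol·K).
K_p = 0.0107

Δn = (moles gaseous products) − (moles gaseous reactants) = -2
T = 373 K; RT = 0.0821 × 373 = 30.6233
Kp = Kc·(RT)^Δn = 10.0 × (30.6233)^-2 = 10.0 × 0.00106634 = 0.0107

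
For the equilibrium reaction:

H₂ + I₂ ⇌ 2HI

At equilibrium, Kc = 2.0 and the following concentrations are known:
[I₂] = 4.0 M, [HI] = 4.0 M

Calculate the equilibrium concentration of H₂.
[H₂] = 2.0000 M

Kc = ([HI]^2) / ([H₂] × [I₂]) = 2.0
[H₂]^1 = (product terms)/(Kc · other reactant terms) = 16 / (2.0 · 4) = 2
[H₂] = 2.0000 M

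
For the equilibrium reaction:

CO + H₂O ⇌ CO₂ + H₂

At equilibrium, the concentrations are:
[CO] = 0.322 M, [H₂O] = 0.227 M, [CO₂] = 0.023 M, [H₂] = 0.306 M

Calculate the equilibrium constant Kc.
K_c = 0.0963

Kc = ([CO₂] × [H₂]) / ([CO] × [H₂O])
   = ((0.023)·(0.306)) / ((0.322)·(0.227))
   = 0.007038 / 0.073094 = 0.0963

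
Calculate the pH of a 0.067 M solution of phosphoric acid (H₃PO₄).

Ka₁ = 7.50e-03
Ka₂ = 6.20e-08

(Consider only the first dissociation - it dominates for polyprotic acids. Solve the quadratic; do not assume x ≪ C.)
pH = 1.72

x² + Ka₁·x − Ka₁·C = 0 with Ka₁ = 7.50e-03, C = 0.067.
x = (−Ka₁ + √(Ka₁² + 4·Ka₁·C))/2 = 1.8978e-02 M, so pH = 1.72.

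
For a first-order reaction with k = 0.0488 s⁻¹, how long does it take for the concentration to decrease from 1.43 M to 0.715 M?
14.20 s

From ln[A] = ln[A]₀ - k·t: t = ln([A]₀/[A])/k = ln(1.43/0.715)/0.0488 = ln(2.0000)/0.0488 = 0.6931/0.0488 = 14.20 s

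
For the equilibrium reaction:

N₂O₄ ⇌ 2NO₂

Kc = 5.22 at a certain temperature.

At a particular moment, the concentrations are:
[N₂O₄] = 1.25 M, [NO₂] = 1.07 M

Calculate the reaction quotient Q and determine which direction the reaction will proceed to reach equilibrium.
Q = 0.916, Q < K, reaction proceeds forward (toward products)

Q = ([NO₂]^2) / ([N₂O₄])
  = ((1.07)^2) / ((1.25)) = 1.1449/1.25 = 0.9159
Since Q = 0.9159 < Kc = 5.22, the reaction proceeds forward (toward products) to reach equilibrium.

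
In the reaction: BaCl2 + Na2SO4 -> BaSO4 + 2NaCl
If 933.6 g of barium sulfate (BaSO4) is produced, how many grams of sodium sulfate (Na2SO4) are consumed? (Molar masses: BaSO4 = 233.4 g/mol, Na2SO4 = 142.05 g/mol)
Moles of BaSO4 = 933.6 g ÷ 233.4 g/mol = 4 mol
Mole ratio: 1 mol Na2SO4 / 1 mol BaSO4
Moles of Na2SO4 = 4 × (1/1) = 4 mol
Mass of Na2SO4 = 4 mol × 142.05 g/mol = 568.2 g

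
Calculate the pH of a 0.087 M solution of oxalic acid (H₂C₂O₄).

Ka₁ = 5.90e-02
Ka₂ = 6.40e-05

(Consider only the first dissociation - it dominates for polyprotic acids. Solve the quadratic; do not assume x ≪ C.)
pH = 1.32

x² + Ka₁·x − Ka₁·C = 0 with Ka₁ = 5.90e-02, C = 0.087.
x = (−Ka₁ + √(Ka₁² + 4·Ka₁·C))/2 = 4.7981e-02 M, so pH = 1.32.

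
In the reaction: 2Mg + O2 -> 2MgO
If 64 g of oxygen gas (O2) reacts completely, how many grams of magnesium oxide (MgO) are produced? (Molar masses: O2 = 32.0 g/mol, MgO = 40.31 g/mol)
Moles of O2 = 64 g ÷ 32.0 g/mol = 2 mol
Mole ratio: 2 mol MgO / 1 mol O2
Moles of MgO = 2 × (2/1) = 4 mol
Mass of MgO = 4 mol × 40.31 g/mol = 161.2 g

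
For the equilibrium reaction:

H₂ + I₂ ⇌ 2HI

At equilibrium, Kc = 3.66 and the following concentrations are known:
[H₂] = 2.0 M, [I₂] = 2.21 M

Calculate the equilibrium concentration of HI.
[HI] = 4.0221 M

Kc = ([HI]^2) / ([H₂] × [I₂]) = 3.66
[HI]^2 = Kc · (reactant terms)/(other product terms) = 3.66 · 4.42 / 1 = 16.177
[HI] = (16.177)^(1/2) = 4.0221 M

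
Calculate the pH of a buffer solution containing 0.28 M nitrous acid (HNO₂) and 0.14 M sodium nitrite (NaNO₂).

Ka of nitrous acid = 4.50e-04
pH = 3.05

pKa = -log(4.50e-04) = 3.35. pH = pKa + log([A⁻]/[HA]) = 3.35 + log(0.14/0.28)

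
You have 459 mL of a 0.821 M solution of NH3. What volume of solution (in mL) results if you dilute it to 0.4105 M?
Using M₁V₁ = M₂V₂:
0.821 × 459 = 0.4105 × V₂
V₂ = (0.821 × 459) / 0.4105 = 918 mL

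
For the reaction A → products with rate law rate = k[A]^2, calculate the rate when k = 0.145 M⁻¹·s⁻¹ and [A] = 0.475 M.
0.03272 M/s

rate = k·[A]^2 = 0.145·(0.475)^2 = 0.145·0.225625 = 0.03272 M/s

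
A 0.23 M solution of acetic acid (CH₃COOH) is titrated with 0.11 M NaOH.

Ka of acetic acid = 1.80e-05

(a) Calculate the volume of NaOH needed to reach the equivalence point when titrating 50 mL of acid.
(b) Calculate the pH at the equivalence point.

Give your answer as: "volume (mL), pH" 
V = 104.5 mL, pH = 8.81

(a) At equivalence: moles acid = moles base.
moles acid = 0.23 × 0.05 = 0.0115 mol; V_NaOH = 0.0115/0.11 = 0.1045 L = 104.5 mL.
(b) At equivalence, all acid → conjugate base A⁻ at [A⁻] = 0.0115/0.1545 = 0.07441 M.
Kb = Kw/Ka = 1.0e-14/1.80e-05 = 5.556e-10; [OH⁻] = √(Kb·[A⁻]) = 6.430e-06; pOH = 5.19; pH = 14 − pOH = 8.81.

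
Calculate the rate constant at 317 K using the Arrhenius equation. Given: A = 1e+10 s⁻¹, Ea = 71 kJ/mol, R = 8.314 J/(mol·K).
2.00e-02 s⁻¹

k = A·exp(-Ea/(R·T)) = 1e+10·exp(-71000/(8.314·317)) = 1e+10·exp(-26.9395) = 1e+10·1.9968e-12 = 2.00e-02 s⁻¹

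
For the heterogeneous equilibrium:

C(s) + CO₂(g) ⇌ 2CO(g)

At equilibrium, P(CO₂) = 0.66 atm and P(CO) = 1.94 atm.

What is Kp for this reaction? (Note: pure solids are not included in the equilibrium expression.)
K_p = 5.702

Solid C is excluded.
Kp = P(CO)²/P(CO₂) = (1.94)²/0.66 = 3.764/0.66 = 5.702.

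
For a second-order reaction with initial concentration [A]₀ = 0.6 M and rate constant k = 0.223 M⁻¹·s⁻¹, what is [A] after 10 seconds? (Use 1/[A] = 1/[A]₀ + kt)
0.2566 M

1/[A] = 1/[A]₀ + k·t = 1/0.6 + (0.223)·(10) = 1.6667 + 2.2300 = 3.8967
[A] = 1/3.8967 = 0.2566 M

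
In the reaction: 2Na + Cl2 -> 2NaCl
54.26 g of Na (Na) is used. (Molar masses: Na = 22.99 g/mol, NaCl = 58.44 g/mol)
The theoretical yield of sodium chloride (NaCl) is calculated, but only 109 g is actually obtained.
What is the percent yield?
Moles of Na = 54.26 g ÷ 22.99 g/mol = 2.36016 mol
Mole ratio: 2 mol NaCl / 2 mol Na
Moles of NaCl = 2.36016 × (2/2) = 2.36016 mol
Theoretical yield = 2.36016 mol × 58.44 g/mol = 137.93 g
Actual yield = 109 g
Percent yield = (109 / 137.93) × 100% = 79.0%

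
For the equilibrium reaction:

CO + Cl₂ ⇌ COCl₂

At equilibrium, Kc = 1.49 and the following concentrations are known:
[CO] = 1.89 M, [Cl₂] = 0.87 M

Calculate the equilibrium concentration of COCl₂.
[COCl₂] = 2.4500 M

Kc = ([COCl₂]) / ([CO] × [Cl₂]) = 1.49
[COCl₂]^1 = Kc · (reactant terms)/(other product terms) = 1.49 · 1.6443 / 1 = 2.45
[COCl₂] = 2.4500 M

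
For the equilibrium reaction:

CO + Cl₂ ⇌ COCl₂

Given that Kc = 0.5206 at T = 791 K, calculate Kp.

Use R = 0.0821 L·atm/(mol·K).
K_p = 0.0080

Δn = (moles gaseous products) − (moles gaseous reactants) = -1
T = 791 K; RT = 0.0821 × 791 = 64.9411
Kp = Kc·(RT)^Δn = 0.5206 × (64.9411)^-1 = 0.5206 × 0.0153986 = 0.0080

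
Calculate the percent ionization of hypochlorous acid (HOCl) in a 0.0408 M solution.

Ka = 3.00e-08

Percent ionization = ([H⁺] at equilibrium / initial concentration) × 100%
Percent ionization = 0.0857%

Let x = [H⁺]. Ka = x²/(C - x) ⇒ x² + (3.00e-08)x - (3.00e-08)(0.0408) = 0. x = 3.4971e-05. Percent = (3.4971e-05/0.0408) × 100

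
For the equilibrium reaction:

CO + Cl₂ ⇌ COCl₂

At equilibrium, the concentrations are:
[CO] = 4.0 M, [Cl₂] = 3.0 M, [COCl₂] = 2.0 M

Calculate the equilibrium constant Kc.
K_c = 0.1667

Kc = ([COCl₂]) / ([CO] × [Cl₂])
   = ((2.0)) / ((4.0)·(3.0))
   = 2 / 12 = 0.1667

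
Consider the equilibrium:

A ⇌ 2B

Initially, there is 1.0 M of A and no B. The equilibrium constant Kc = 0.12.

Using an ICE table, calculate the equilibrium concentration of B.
[B] = 0.318 M

ICE: [A] = 1.0 − x, [B] = 2x.
Kc = (2x)²/(1.0 − x) = 0.12 ⇒ 4x² + 0.12x − 0.12 = 0.
x = (−0.12 + √(0.12² + 4·4·0.12))/(2·4) = (−0.12 + √1.9344)/8 = 0.15885.
[B] = 2x = 0.318 M.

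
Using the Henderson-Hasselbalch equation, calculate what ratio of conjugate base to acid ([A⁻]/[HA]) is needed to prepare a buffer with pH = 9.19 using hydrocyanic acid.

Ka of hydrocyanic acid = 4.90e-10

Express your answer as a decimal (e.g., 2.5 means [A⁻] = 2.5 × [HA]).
[A⁻]/[HA] = 0.759

pKa = −log(4.90e-10) = 9.3098. pH = pKa + log([A⁻]/[HA]). 9.19 = 9.3098 + log(ratio). log(ratio) = 9.19 − 9.3098 = -0.1198. ratio = 10^(-0.1198) = 0.759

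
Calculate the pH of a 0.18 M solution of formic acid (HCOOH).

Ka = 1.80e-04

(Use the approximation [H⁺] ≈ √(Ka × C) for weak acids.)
pH = 2.24

[H⁺] = √(Ka × C) = √(1.80e-04 × 0.18) = 5.6921e-03. pH = -log(5.6921e-03)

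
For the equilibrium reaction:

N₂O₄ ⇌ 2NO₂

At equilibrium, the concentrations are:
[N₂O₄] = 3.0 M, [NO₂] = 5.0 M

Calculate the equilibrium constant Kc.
K_c = 8.3333

Kc = ([NO₂]^2) / ([N₂O₄])
   = ((5.0)^2) / ((3.0))
   = 25 / 3 = 8.3333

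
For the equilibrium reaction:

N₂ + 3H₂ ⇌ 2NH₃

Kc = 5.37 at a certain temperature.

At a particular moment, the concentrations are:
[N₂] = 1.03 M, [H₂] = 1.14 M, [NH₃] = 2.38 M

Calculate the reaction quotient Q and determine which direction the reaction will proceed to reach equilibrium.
Q = 3.712, Q < K, reaction proceeds forward (toward products)

Q = ([NH₃]^2) / ([N₂] × [H₂]^3)
  = ((2.38)^2) / ((1.03)·(1.14)^3) = 5.6644/1.526 = 3.712
Since Q = 3.712 < Kc = 5.37, the reaction proceeds forward (toward products) to reach equilibrium.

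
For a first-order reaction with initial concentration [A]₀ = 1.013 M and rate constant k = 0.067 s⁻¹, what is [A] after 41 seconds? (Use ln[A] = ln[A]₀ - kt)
0.0650 M

ln[A] = ln[A]₀ - k·t = ln(1.013) - (0.067)·(41) = 0.0129 - 2.7470 = -2.7341
[A] = e^(-2.7341) = 0.0650 M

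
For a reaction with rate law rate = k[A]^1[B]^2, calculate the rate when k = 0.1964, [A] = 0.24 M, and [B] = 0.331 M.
0.005164 M/s

rate = k·[A]^1·[B]^2 = 0.1964·(0.24)^1·(0.331)^2 = 0.1964·0.24·0.109561 = 0.005164 M/s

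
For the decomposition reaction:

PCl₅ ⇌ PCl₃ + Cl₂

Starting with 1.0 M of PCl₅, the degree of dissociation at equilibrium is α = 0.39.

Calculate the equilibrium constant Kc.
K_c = 0.2493

x = α·[A]₀ = 0.39 × 1.0 = 0.39 M dissociated.
At eq: [PCl₅] = 1.0 − 0.39 = 0.61 M; [PCl₃] = [Cl₂] = x = 0.39 M.
Kc = [PCl₃][Cl₂]/[PCl₅] = (0.39)²/0.61 = 0.2493.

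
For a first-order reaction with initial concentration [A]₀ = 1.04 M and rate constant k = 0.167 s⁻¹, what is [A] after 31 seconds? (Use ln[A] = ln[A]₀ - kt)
0.0059 M

ln[A] = ln[A]₀ - k·t = ln(1.04) - (0.167)·(31) = 0.0392 - 5.1770 = -5.1378
[A] = e^(-5.1378) = 0.0059 M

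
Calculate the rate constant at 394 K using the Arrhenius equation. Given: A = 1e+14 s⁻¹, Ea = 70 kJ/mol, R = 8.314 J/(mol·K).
5.24e+04 s⁻¹

k = A·exp(-Ea/(R·T)) = 1e+14·exp(-70000/(8.314·394)) = 1e+14·exp(-21.3694) = 1e+14·5.2408e-10 = 5.24e+04 s⁻¹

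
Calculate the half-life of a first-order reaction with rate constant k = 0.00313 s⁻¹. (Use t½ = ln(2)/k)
221.45 s

t½ = ln(2)/k = 0.6931/0.00313 = 221.45 s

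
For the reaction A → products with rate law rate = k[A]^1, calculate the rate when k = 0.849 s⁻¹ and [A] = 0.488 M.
0.4143 M/s

rate = k·[A]^1 = 0.849·(0.488)^1 = 0.849·0.488 = 0.4143 M/s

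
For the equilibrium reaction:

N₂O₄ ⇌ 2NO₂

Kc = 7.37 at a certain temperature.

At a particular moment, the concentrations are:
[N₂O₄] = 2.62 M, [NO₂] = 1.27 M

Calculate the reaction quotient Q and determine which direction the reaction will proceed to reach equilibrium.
Q = 0.616, Q < K, reaction proceeds forward (toward products)

Q = ([NO₂]^2) / ([N₂O₄])
  = ((1.27)^2) / ((2.62)) = 1.6129/2.62 = 0.6156
Since Q = 0.6156 < Kc = 7.37, the reaction proceeds forward (toward products) to reach equilibrium.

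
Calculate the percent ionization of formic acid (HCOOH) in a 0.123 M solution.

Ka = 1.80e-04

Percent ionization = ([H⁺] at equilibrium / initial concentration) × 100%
Percent ionization = 3.75%

Let x = [H⁺]. Ka = x²/(C - x) ⇒ x² + (1.80e-04)x - (1.80e-04)(0.123) = 0. x = 4.6162e-03. Percent = (4.6162e-03/0.123) × 100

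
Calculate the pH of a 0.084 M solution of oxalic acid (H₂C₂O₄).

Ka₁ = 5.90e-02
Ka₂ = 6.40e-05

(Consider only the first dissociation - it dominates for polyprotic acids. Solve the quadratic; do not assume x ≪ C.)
pH = 1.33

x² + Ka₁·x − Ka₁·C = 0 with Ka₁ = 5.90e-02, C = 0.084.
x = (−Ka₁ + √(Ka₁² + 4·Ka₁·C))/2 = 4.6830e-02 M, so pH = 1.33.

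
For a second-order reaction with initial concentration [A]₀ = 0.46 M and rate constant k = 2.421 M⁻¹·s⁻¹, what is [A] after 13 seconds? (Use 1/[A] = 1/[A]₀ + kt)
0.0297 M

1/[A] = 1/[A]₀ + k·t = 1/0.46 + (2.421)·(13) = 2.1739 + 31.4730 = 33.6469
[A] = 1/33.6469 = 0.0297 M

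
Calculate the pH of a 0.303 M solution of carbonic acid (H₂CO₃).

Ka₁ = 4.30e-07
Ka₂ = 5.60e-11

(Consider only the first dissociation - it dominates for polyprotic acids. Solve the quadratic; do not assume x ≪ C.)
pH = 3.44

x² + Ka₁·x − Ka₁·C = 0 with Ka₁ = 4.30e-07, C = 0.303.
x = (−Ka₁ + √(Ka₁² + 4·Ka₁·C))/2 = 3.6074e-04 M, so pH = 3.44.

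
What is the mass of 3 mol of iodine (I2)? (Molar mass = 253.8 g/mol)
Mass = 3 mol × 253.8 g/mol = 761.4 g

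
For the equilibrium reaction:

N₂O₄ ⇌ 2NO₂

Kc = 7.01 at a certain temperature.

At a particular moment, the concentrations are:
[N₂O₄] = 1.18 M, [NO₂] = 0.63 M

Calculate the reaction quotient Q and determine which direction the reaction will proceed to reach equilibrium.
Q = 0.336, Q < K, reaction proceeds forward (toward products)

Q = ([NO₂]^2) / ([N₂O₄])
  = ((0.63)^2) / ((1.18)) = 0.3969/1.18 = 0.3364
Since Q = 0.3364 < Kc = 7.01, the reaction proceeds forward (toward products) to reach equilibrium.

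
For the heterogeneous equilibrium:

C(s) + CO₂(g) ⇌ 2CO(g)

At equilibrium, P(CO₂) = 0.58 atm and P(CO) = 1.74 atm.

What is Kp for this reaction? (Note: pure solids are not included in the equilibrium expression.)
K_p = 5.220

Solid C is excluded.
Kp = P(CO)²/P(CO₂) = (1.74)²/0.58 = 3.028/0.58 = 5.220.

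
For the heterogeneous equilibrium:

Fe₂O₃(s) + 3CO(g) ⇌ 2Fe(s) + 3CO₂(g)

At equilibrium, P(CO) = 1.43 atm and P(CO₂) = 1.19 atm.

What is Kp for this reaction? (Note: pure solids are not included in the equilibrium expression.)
K_p = 0.576

Solids (Fe₂O₃, Fe) are excluded.
Kp = P(CO₂)³/P(CO)³ = (1.19)³/(1.43)³ = 1.685/2.924 = 0.576.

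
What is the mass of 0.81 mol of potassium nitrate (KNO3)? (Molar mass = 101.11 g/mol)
Mass = 0.81 mol × 101.11 g/mol = 81.9 g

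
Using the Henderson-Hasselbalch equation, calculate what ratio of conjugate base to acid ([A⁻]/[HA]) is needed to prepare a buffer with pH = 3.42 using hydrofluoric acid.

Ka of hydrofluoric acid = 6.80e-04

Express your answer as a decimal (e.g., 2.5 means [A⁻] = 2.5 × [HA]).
[A⁻]/[HA] = 1.789

pKa = −log(6.80e-04) = 3.1675. pH = pKa + log([A⁻]/[HA]). 3.42 = 3.1675 + log(ratio). log(ratio) = 3.42 − 3.1675 = 0.2525. ratio = 10^(0.2525) = 1.789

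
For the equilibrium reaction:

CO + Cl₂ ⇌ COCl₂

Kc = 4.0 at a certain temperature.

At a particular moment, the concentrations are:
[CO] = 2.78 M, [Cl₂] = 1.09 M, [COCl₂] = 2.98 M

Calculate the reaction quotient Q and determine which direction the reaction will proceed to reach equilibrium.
Q = 0.983, Q < K, reaction proceeds forward (toward products)

Q = ([COCl₂]) / ([CO] × [Cl₂])
  = ((2.98)) / ((2.78)·(1.09)) = 2.98/3.0302 = 0.9834
Since Q = 0.9834 < Kc = 4.0, the reaction proceeds forward (toward products) to reach equilibrium.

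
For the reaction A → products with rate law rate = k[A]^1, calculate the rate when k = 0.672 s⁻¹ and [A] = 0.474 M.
0.3185 M/s

rate = k·[A]^1 = 0.672·(0.474)^1 = 0.672·0.474 = 0.3185 M/s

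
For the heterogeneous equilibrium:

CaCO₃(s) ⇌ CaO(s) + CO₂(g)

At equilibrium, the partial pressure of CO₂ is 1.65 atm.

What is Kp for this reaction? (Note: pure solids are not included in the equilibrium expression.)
K_p = 1.65

Solids (CaCO₃, CaO) have activity 1 and are excluded.
Kp = P(CO₂) = 1.65.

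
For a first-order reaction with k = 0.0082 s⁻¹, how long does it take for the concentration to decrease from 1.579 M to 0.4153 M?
162.87 s

From ln[A] = ln[A]₀ - k·t: t = ln([A]₀/[A])/k = ln(1.579/0.4153)/0.0082 = ln(3.8021)/0.0082 = 1.3355/0.0082 = 162.87 s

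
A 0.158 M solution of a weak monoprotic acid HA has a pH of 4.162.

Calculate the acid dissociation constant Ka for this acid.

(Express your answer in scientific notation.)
K_a = 3.00e-08

[H⁺] = 10^(−pH) = 10^(−4.162) = 6.887e-05 M. For HA ⇌ H⁺ + A⁻, Ka = x²/(C − x) = (6.887e-05)²/(0.158 − 6.887e-05) = 3.00e-08.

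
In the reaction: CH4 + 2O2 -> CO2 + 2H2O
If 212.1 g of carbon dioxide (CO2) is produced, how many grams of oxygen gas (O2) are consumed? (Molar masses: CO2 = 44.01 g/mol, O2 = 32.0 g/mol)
Moles of CO2 = 212.1 g ÷ 44.01 g/mol = 4.81936 mol
Mole ratio: 2 mol O2 / 1 mol CO2
Moles of O2 = 4.81936 × (2/1) = 9.63872 mol
Mass of O2 = 9.63872 mol × 32.0 g/mol = 308.4 g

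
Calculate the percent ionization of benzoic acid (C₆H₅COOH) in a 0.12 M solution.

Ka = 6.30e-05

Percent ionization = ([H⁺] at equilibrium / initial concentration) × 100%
Percent ionization = 2.27%

Let x = [H⁺]. Ka = x²/(C - x) ⇒ x² + (6.30e-05)x - (6.30e-05)(0.12) = 0. x = 2.7182e-03. Percent = (2.7182e-03/0.12) × 100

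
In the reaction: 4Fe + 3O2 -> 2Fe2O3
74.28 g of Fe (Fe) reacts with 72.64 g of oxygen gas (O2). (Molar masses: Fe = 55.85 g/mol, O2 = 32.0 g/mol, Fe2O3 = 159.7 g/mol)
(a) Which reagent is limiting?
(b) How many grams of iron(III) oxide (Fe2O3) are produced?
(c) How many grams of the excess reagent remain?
(a) Fe, (b) 106.2 g, (c) 40.72 g

Moles of Fe = 74.28 g ÷ 55.85 g/mol = 1.32999 mol
Moles of O2 = 72.64 g ÷ 32.0 g/mol = 2.27 mol
Moles ÷ coefficient: Fe: 1.32999/4 = 0.3325, O2: 2.27/3 = 0.7567
(a) Fe has the smaller value, so Fe is the limiting reagent.
(b) Moles of Fe2O3 = 1.32999 mol Fe × (2/4) = 0.664996 mol; mass = 0.664996 mol × 159.7 g/mol = 106.2 g
(c) O2 consumed = 1.32999 × (3/4) = 0.997493 mol; remaining = 2.27 − 0.997493 = 1.27251 mol; mass = 1.27251 mol × 32.0 g/mol = 40.72 g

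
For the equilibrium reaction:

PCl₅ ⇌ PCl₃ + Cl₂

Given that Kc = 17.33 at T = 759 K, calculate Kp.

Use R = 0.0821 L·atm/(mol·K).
K_p = 1.08e+03

Δn = (moles gaseous products) − (moles gaseous reactants) = 1
T = 759 K; RT = 0.0821 × 759 = 62.3139
Kp = Kc·(RT)^Δn = 17.33 × (62.3139)^1 = 17.33 × 62.3139 = 1.08e+03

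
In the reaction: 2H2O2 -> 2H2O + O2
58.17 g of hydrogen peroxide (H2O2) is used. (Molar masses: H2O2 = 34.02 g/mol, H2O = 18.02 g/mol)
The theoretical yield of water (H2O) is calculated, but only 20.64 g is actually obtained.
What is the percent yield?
Moles of H2O2 = 58.17 g ÷ 34.02 g/mol = 1.70988 mol
Mole ratio: 2 mol H2O / 2 mol H2O2
Moles of H2O = 1.70988 × (2/2) = 1.70988 mol
Theoretical yield = 1.70988 mol × 18.02 g/mol = 30.812 g
Actual yield = 20.64 g
Percent yield = (20.64 / 30.812) × 100% = 67.0%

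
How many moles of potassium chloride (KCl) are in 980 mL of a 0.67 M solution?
Moles = Molarity × Volume (L)
Moles = 0.67 M × 0.98 L = 0.6566 mol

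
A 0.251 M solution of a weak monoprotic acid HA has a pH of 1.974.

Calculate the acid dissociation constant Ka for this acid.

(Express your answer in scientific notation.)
K_a = 4.69e-04

[H⁺] = 10^(−pH) = 10^(−1.974) = 1.062e-02 M. For HA ⇌ H⁺ + A⁻, Ka = x²/(C − x) = (1.062e-02)²/(0.251 − 1.062e-02) = 4.69e-04.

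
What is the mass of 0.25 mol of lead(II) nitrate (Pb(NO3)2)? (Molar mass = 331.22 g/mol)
Mass = 0.25 mol × 331.22 g/mol = 82.81 g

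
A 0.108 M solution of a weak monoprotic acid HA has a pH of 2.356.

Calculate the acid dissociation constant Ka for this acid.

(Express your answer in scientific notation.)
K_a = 1.87e-04

[H⁺] = 10^(−pH) = 10^(−2.356) = 4.406e-03 M. For HA ⇌ H⁺ + A⁻, Ka = x²/(C − x) = (4.406e-03)²/(0.108 − 4.406e-03) = 1.87e-04.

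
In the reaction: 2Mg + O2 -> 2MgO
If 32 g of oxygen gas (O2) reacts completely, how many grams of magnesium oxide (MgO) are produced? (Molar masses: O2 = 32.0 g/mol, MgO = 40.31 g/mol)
Moles of O2 = 32 g ÷ 32.0 g/mol = 1 mol
Mole ratio: 2 mol MgO / 1 mol O2
Moles of MgO = 1 × (2/1) = 2 mol
Mass of MgO = 2 mol × 40.31 g/mol = 80.62 g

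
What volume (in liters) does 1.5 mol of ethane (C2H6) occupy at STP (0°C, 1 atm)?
At STP, 1 mol of gas occupies 22.4 L
Volume = 1.5 mol × 22.4 L/mol = 33.60 L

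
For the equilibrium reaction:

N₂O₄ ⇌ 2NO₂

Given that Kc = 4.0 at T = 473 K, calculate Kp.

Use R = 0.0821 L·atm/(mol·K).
K_p = 155.3332

Δn = (moles gaseous products) − (moles gaseous reactants) = 1
T = 473 K; RT = 0.0821 × 473 = 38.8333
Kp = Kc·(RT)^Δn = 4.0 × (38.8333)^1 = 4.0 × 38.8333 = 155.3332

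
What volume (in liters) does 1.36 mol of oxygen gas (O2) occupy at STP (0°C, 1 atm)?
At STP, 1 mol of gas occupies 22.4 L
Volume = 1.36 mol × 22.4 L/mol = 30.46 L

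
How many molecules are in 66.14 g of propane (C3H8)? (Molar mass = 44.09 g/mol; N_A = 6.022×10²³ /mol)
Moles = 66.14 g ÷ 44.09 g/mol = 1.50011 mol
Molecules = 1.50011 mol × 6.022×10²³ /mol = 9.034e+23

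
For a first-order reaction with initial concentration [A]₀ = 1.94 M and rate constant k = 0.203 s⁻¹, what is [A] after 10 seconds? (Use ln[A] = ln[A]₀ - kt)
0.2548 M

ln[A] = ln[A]₀ - k·t = ln(1.94) - (0.203)·(10) = 0.6627 - 2.0300 = -1.3673
[A] = e^(-1.3673) = 0.2548 M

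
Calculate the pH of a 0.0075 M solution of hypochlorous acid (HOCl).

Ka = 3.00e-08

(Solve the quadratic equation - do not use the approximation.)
pH = 4.82

x² + Ka×x - Ka×C = 0. Using quadratic formula: [H⁺] = 1.4985e-05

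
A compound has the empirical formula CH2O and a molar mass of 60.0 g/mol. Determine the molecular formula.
Empirical formula mass of CH2O = 30.03 g/mol
Multiplier = 60.0 / 30.03 ≈ 2
Molecular formula = (CH2O) × 2 = C2H4O2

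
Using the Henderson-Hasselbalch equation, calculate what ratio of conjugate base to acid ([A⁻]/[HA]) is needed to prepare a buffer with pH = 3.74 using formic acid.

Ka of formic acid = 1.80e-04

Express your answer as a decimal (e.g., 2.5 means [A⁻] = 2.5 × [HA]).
[A⁻]/[HA] = 0.989

pKa = −log(1.80e-04) = 3.7447. pH = pKa + log([A⁻]/[HA]). 3.74 = 3.7447 + log(ratio). log(ratio) = 3.74 − 3.7447 = -0.0047. ratio = 10^(-0.0047) = 0.989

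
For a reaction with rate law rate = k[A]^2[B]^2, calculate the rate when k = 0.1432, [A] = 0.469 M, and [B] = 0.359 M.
0.00406 M/s

rate = k·[A]^2·[B]^2 = 0.1432·(0.469)^2·(0.359)^2 = 0.1432·0.219961·0.128881 = 0.00406 M/s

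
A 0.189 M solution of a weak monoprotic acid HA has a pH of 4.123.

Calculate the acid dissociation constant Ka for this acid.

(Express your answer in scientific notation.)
K_a = 3.00e-08

[H⁺] = 10^(−pH) = 10^(−4.123) = 7.534e-05 M. For HA ⇌ H⁺ + A⁻, Ka = x²/(C − x) = (7.534e-05)²/(0.189 − 7.534e-05) = 3.00e-08.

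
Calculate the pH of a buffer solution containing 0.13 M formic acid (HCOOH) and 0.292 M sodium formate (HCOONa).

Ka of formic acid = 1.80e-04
pH = 4.10

pKa = -log(1.80e-04) = 3.74. pH = pKa + log([A⁻]/[HA]) = 3.74 + log(0.292/0.13)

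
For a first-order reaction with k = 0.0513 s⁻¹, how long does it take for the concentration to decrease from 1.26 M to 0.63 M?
13.51 s

From ln[A] = ln[A]₀ - k·t: t = ln([A]₀/[A])/k = ln(1.26/0.63)/0.0513 = ln(2.0000)/0.0513 = 0.6931/0.0513 = 13.51 s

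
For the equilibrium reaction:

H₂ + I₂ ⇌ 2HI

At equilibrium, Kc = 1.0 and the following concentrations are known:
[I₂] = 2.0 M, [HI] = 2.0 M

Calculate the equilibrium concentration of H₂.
[H₂] = 2.0000 M

Kc = ([HI]^2) / ([H₂] × [I₂]) = 1.0
[H₂]^1 = (product terms)/(Kc · other reactant terms) = 4 / (1.0 · 2) = 2
[H₂] = 2.0000 M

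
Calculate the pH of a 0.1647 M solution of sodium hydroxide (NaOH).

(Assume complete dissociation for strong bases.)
pH = 13.22

[OH⁻] = 0.1647 M for strong base. pOH = -log[OH⁻] = 0.78, pH = 14 - pOH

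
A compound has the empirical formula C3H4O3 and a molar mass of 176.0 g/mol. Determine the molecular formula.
Empirical formula mass of C3H4O3 = 88.06 g/mol
Multiplier = 176.0 / 88.06 ≈ 2
Molecular formula = (C3H4O3) × 2 = C6H8O6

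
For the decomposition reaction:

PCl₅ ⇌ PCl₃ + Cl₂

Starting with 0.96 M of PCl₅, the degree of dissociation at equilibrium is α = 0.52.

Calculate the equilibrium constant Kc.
K_c = 0.5408

x = α·[A]₀ = 0.52 × 0.96 = 0.4992 M dissociated.
At eq: [PCl₅] = 0.96 − 0.4992 = 0.4608 M; [PCl₃] = [Cl₂] = x = 0.4992 M.
Kc = [PCl₃][Cl₂]/[PCl₅] = (0.4992)²/0.4608 = 0.5408.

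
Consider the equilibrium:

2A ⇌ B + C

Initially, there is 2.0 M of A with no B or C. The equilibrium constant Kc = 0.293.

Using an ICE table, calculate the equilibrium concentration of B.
[B] = 0.520 M

ICE: [A] = 2.0 − 2x, [B] = [C] = x.
Kc = x²/(2.0 − 2x)² = 0.293 ⇒ √Kc = x/(2.0 − 2x).
x = √0.293·2.0/(1 + 2√0.293) = 0.54129·2.0/2.0826 = 0.51983.
[B] = x = 0.520 M.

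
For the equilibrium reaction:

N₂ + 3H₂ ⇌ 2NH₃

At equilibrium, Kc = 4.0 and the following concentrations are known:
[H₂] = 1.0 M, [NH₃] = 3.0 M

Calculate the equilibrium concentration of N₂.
[N₂] = 2.2500 M

Kc = ([NH₃]^2) / ([N₂] × [H₂]^3) = 4.0
[N₂]^1 = (product terms)/(Kc · other reactant terms) = 9 / (4.0 · 1) = 2.25
[N₂] = 2.2500 M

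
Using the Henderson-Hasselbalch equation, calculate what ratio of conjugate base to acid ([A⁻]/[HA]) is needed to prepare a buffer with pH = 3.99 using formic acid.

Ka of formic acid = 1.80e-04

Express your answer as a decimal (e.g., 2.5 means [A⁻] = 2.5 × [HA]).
[A⁻]/[HA] = 1.759

pKa = −log(1.80e-04) = 3.7447. pH = pKa + log([A⁻]/[HA]). 3.99 = 3.7447 + log(ratio). log(ratio) = 3.99 − 3.7447 = 0.2453. ratio = 10^(0.2453) = 1.759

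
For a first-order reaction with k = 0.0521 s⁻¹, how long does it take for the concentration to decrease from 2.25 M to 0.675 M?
23.11 s

From ln[A] = ln[A]₀ - k·t: t = ln([A]₀/[A])/k = ln(2.25/0.675)/0.0521 = ln(3.3333)/0.0521 = 1.2040/0.0521 = 23.11 s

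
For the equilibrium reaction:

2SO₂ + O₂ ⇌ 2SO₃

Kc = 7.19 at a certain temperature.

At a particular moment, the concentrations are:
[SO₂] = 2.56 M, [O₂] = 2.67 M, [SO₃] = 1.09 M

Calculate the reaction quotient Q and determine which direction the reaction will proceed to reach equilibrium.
Q = 0.068, Q < K, reaction proceeds forward (toward products)

Q = ([SO₃]^2) / ([SO₂]^2 × [O₂])
  = ((1.09)^2) / ((2.56)^2·(2.67)) = 1.1881/17.498 = 0.0679
Since Q = 0.0679 < Kc = 7.19, the reaction proceeds forward (toward products) to reach equilibrium.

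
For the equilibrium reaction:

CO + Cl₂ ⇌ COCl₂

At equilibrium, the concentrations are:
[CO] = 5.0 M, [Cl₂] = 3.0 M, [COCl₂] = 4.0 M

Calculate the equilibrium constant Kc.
K_c = 0.2667

Kc = ([COCl₂]) / ([CO] × [Cl₂])
   = ((4.0)) / ((5.0)·(3.0))
   = 4 / 15 = 0.2667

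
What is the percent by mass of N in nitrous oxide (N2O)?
Mass of N in formula = 14.01 × 2 = 28.02 g/mol
Molar mass = 44.02 g/mol
% N = (28.02/44.02) × 100% = 63.65%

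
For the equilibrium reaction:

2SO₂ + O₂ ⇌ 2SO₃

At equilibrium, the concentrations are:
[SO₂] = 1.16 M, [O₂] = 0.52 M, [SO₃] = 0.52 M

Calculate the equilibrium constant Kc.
K_c = 0.3864

Kc = ([SO₃]^2) / ([SO₂]^2 × [O₂])
   = ((0.52)^2) / ((1.16)^2·(0.52))
   = 0.2704 / 0.69971 = 0.3864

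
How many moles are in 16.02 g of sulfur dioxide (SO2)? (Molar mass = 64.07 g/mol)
Moles = 16.02 g ÷ 64.07 g/mol = 0.25 mol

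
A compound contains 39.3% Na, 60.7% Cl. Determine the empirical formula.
Moles of Na = 39.3 g / 22.99 g/mol = 1.709 mol
Moles of Cl = 60.7 g / 35.45 g/mol = 1.712 mol

Smallest moles = 1.709
Divide all by smallest:
Na: 1.709 / 1.709 = 1.00
Cl: 1.712 / 1.709 = 1.00

Empirical formula: NaCl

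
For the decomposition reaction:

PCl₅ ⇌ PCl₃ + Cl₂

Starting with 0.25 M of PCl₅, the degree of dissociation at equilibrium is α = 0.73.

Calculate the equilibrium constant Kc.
K_c = 0.4934

x = α·[A]₀ = 0.73 × 0.25 = 0.1825 M dissociated.
At eq: [PCl₅] = 0.25 − 0.1825 = 0.0675 M; [PCl₃] = [Cl₂] = x = 0.1825 M.
Kc = [PCl₃][Cl₂]/[PCl₅] = (0.1825)²/0.0675 = 0.4934.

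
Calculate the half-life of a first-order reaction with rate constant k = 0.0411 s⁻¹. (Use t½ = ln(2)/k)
16.86 s

t½ = ln(2)/k = 0.6931/0.0411 = 16.86 s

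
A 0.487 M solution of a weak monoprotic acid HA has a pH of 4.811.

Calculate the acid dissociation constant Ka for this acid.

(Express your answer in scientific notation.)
K_a = 4.90e-10

[H⁺] = 10^(−pH) = 10^(−4.811) = 1.545e-05 M. For HA ⇌ H⁺ + A⁻, Ka = x²/(C − x) = (1.545e-05)²/(0.487 − 1.545e-05) = 4.90e-10.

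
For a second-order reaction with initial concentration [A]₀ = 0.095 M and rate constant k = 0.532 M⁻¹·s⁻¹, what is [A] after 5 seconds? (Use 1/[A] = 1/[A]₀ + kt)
0.0758 M

1/[A] = 1/[A]₀ + k·t = 1/0.095 + (0.532)·(5) = 10.5263 + 2.6600 = 13.1863
[A] = 1/13.1863 = 0.0758 M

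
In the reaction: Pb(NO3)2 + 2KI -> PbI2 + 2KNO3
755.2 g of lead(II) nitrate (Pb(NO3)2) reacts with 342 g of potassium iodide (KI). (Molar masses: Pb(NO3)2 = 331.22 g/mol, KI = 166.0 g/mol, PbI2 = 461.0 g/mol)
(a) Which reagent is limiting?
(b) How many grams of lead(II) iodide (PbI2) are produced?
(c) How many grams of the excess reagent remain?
(a) KI, (b) 474.9 g, (c) 414 g

Moles of Pb(NO3)2 = 755.2 g ÷ 331.22 g/mol = 2.28006 mol
Moles of KI = 342 g ÷ 166.0 g/mol = 2.06024 mol
Moles ÷ coefficient: Pb(NO3)2: 2.28006/1 = 2.28, KI: 2.06024/2 = 1.03
(a) KI has the smaller value, so KI is the limiting reagent.
(b) Moles of PbI2 = 2.06024 mol KI × (1/2) = 1.03012 mol; mass = 1.03012 mol × 461.0 g/mol = 474.9 g
(c) Pb(NO3)2 consumed = 2.06024 × (1/2) = 1.03012 mol; remaining = 2.28006 − 1.03012 = 1.24994 mol; mass = 1.24994 mol × 331.22 g/mol = 414 g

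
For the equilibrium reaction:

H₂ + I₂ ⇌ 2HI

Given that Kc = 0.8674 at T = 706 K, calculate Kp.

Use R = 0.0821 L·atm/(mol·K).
K_p = 0.8674

Δn = (moles gaseous products) − (moles gaseous reactants) = 0
T = 706 K; RT = 0.0821 × 706 = 57.9626
Kp = Kc·(RT)^Δn = 0.8674 × (57.9626)^0 = 0.8674 × 1 = 0.8674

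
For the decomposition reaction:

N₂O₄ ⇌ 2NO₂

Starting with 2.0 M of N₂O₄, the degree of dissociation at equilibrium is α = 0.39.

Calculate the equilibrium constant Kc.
K_c = 1.9948

x = α·[A]₀ = 0.39 × 2.0 = 0.78 M dissociated.
At eq: [N₂O₄] = 2.0 − 0.78 = 1.22 M; [NO₂] = 2x = 1.56 M.
Kc = [NO₂]²/[N₂O₄] = (1.56)²/1.22 = 1.995.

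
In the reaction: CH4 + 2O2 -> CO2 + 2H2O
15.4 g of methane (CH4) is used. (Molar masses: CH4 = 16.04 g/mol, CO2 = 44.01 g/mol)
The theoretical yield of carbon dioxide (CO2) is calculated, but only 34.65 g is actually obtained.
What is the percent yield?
Moles of CH4 = 15.4 g ÷ 16.04 g/mol = 0.9601 mol
Mole ratio: 1 mol CO2 / 1 mol CH4
Moles of CO2 = 0.9601 × (1/1) = 0.9601 mol
Theoretical yield = 0.9601 mol × 44.01 g/mol = 42.254 g
Actual yield = 34.65 g
Percent yield = (34.65 / 42.254) × 100% = 82.0%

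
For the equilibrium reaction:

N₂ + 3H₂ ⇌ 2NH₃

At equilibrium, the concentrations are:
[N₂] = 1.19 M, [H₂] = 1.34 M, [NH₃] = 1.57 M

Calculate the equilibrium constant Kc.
K_c = 0.8609

Kc = ([NH₃]^2) / ([N₂] × [H₂]^3)
   = ((1.57)^2) / ((1.19)·(1.34)^3)
   = 2.4649 / 2.8633 = 0.8609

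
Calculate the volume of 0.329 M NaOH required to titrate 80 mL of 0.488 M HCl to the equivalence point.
V_{base} = 118.7 mL

At equivalence: moles acid = moles base.
moles HCl = 0.488 M × 0.08 L = 0.03904 mol
V_NaOH = 0.03904 mol ÷ 0.329 M = 0.1187 L = 118.7 mL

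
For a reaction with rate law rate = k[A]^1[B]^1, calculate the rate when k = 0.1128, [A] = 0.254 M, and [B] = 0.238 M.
0.006819 M/s

rate = k·[A]^1·[B]^1 = 0.1128·(0.254)^1·(0.238)^1 = 0.1128·0.254·0.238 = 0.006819 M/s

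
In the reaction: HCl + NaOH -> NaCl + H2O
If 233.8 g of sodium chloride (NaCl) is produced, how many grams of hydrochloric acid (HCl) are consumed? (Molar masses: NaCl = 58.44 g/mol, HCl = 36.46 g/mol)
Moles of NaCl = 233.8 g ÷ 58.44 g/mol = 4.00068 mol
Mole ratio: 1 mol HCl / 1 mol NaCl
Moles of HCl = 4.00068 × (1/1) = 4.00068 mol
Mass of HCl = 4.00068 mol × 36.46 g/mol = 145.9 g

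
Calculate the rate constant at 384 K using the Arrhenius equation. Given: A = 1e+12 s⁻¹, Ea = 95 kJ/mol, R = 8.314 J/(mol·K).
1.19e-01 s⁻¹

k = A·exp(-Ea/(R·T)) = 1e+12·exp(-95000/(8.314·384)) = 1e+12·exp(-29.7565) = 1e+12·1.1937e-13 = 1.19e-01 s⁻¹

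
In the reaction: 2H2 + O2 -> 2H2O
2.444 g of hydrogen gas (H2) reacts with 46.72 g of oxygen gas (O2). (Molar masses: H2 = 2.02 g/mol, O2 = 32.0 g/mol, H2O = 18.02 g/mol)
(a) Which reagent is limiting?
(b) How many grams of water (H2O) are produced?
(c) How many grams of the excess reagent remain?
(a) H2, (b) 21.8 g, (c) 27.36 g

Moles of H2 = 2.444 g ÷ 2.02 g/mol = 1.2099 mol
Moles of O2 = 46.72 g ÷ 32.0 g/mol = 1.46 mol
Moles ÷ coefficient: H2: 1.2099/2 = 0.605, O2: 1.46/1 = 1.46
(a) H2 has the smaller value, so H2 is the limiting reagent.
(b) Moles of H2O = 1.2099 mol H2 × (2/2) = 1.2099 mol; mass = 1.2099 mol × 18.02 g/mol = 21.8 g
(c) O2 consumed = 1.2099 × (1/2) = 0.60495 mol; remaining = 1.46 − 0.60495 = 0.85505 mol; mass = 0.85505 mol × 32.0 g/mol = 27.36 g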